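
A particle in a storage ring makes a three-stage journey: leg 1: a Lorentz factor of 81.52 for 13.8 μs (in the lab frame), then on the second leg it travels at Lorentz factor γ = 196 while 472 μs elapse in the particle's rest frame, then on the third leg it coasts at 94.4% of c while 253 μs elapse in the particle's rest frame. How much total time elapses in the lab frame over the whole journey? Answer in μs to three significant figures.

Δt = 9.33×10⁴ μs

Leg 1: 13.8 μs is already measured in the lab frame.
Leg 2: γ = 196; Δt_2 = 196.0 × 472 = 9.251×10⁴ μs.
Leg 3: β = 0.944; γ = 1/√(1 − 0.944²) = 1/√0.1089 = 3.031; Δt_3 = 3.031 × 253 = 766.8 μs.
Total: 13.80 + 9.251×10⁴ + 766.8 μs.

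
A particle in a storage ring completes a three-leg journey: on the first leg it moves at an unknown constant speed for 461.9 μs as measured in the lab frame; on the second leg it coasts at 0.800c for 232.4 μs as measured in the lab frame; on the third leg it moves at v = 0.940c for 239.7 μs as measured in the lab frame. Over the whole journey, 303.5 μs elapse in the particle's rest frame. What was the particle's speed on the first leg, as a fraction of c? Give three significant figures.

Leg 1: speed unknown; τ_1 = 461.9/γ_1.
Leg 2: γ = 1/√(1 − 0.800²) = 5/3 ≈ 1.667; τ_2 = 232.4/1.667 = 139.4 μs.
Leg 3: γ = 1/√(1 − 0.940²) = 1/√0.1164 = 2.931; τ_3 = 239.7/2.931 = 81.78 μs.
Total proper time: τ_1 + 139.4 + 81.78 = 303.5, so τ_1 = 303.5 − 221.2 = 82.28 μs.
γ_1 = 461.9/82.28 = 5.614; β = √(1 − 1/γ²) = √0.9683.

β = 0.984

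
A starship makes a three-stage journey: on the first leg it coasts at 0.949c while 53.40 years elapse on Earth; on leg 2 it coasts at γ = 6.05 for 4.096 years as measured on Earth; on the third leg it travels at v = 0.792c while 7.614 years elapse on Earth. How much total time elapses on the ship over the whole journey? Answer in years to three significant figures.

Leg 1: γ = 1/√(1 − 0.949²) = 1/√0.09940 = 3.172; τ_1 = 53.40/3.172 = 16.84 years.
Leg 2: γ = 6.05; τ_2 = 4.096/6.050 = 0.6770 years.
Leg 3: γ = 1/√(1 − 0.792²) = 1/√0.3727 = 1.638; τ_3 = 7.614/1.638 = 4.649 years.
Total: 16.84 + 0.6770 + 4.649 years.

τ = 22.2 years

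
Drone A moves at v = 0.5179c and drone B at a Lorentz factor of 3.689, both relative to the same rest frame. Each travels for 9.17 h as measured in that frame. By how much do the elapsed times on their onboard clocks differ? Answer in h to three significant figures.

|τ_A − τ_B| = 5.36 h

A: γ = 1/√(1 − 0.5179²) = 1/√0.7318 = 1.169; τ_A = 9.17/1.169 = 7.844 h.
B: γ = 3.689; τ_B = 9.17/3.689 = 2.486 h.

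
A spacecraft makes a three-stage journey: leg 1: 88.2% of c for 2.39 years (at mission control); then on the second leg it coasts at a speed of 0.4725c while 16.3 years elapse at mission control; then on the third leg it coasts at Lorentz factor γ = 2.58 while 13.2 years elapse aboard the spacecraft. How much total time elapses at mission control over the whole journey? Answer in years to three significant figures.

Δt = 52.7 years

Leg 1: 2.39 years is already measured at mission control.
Leg 2: 16.3 years is already measured at mission control.
Leg 3: γ = 2.58; Δt_3 = 2.580 × 13.2 = 34.06 years.
Total: 2.390 + 16.30 + 34.06 years.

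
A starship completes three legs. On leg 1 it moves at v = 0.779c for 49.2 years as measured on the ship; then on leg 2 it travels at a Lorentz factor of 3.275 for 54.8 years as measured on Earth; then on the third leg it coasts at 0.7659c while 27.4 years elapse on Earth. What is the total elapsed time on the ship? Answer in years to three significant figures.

Leg 1: 49.2 years is already measured on the ship.
Leg 2: γ = 3.275; τ_2 = 54.8/3.275 = 16.73 years.
Leg 3: γ = 1/√(1 − 0.7659²) = 1/√0.4134 = 1.555; τ_3 = 27.4/1.555 = 17.62 years.
Total: 49.20 + 16.73 + 17.62 years.

τ = 83.5 years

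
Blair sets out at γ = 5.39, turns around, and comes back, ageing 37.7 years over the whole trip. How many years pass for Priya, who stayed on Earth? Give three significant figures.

γ = 5.39
Earth-frame duration is the dilated interval: Δt = γτ = 5.390 × 37.7 years.

Δt = 203 years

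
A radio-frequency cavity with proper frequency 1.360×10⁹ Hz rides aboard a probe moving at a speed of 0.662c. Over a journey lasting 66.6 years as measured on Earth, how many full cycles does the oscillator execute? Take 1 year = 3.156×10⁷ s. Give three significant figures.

N = 2.14×10¹⁸

γ = 1/√(1 − 0.662²) = 1/√0.5618 = 1.334
The oscillator's own cycle count is N = f × τ where τ is the proper time aboard the probe. τ = Δt/γ = 66.6/1.334 = 49.92 years = 1.575×10⁹ s.
N = 1.360×10⁹ × 1.575×10⁹ = 2.143×10¹⁸.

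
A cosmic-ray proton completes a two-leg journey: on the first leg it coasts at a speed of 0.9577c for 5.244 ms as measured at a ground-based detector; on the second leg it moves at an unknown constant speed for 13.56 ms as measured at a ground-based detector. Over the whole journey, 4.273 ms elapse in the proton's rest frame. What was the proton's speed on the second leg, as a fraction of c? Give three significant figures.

Leg 1: γ = 1/√(1 − 0.9577²) = 1/√0.08281 = 3.475; τ_1 = 5.244/3.475 = 1.509 ms.
Leg 2: speed unknown; τ_2 = 13.56/γ_2.
Total proper time: 1.509 + τ_2 = 4.273, so τ_2 = 4.273 − 1.509 = 2.764 ms.
γ_2 = 13.56/2.764 = 4.906; β = √(1 − 1/γ²) = √0.9585.

β = 0.979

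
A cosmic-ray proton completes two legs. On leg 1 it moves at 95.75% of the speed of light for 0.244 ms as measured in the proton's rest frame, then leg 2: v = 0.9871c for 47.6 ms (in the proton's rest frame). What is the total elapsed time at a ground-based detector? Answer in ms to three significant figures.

Leg 1: β = 0.9575; γ = 1/√(1 − 0.9575²) = 1/√0.08319 = 3.467; Δt_1 = 3.467 × 0.244 = 0.8459 ms.
Leg 2: γ = 1/√(1 − 0.9871²) = 1/√0.02563 = 6.246; Δt_2 = 6.246 × 47.6 = 297.3 ms.
Total: 0.8459 + 297.3 ms.

Δt = 298 ms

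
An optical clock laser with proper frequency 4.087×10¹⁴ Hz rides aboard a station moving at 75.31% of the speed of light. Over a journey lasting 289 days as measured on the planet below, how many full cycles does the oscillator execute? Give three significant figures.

N = 6.71×10²¹

β = 0.7531; γ = 1/√(1 − 0.7531²) = 1/√0.4328 = 1.520
The oscillator's own cycle count is N = f × τ where τ is the proper time aboard the station. τ = Δt/γ = 289/1.520 = 190.1 days = 1.643×10⁷ s.
N = 4.087×10¹⁴ × 1.643×10⁷ = 6.714×10²¹.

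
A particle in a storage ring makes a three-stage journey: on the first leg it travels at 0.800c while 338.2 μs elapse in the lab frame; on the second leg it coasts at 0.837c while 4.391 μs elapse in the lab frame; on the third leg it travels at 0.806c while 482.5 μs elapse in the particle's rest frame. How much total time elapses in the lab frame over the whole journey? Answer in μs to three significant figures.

Δt = 1160 μs

Leg 1: 338.2 μs is already measured in the lab frame.
Leg 2: 4.391 μs is already measured in the lab frame.
Leg 3: γ = 1/√(1 − 0.806²) = 1/√0.3504 = 1.689; Δt_3 = 1.689 × 482.5 = 815.2 μs.
Total: 338.2 + 4.391 + 815.2 μs.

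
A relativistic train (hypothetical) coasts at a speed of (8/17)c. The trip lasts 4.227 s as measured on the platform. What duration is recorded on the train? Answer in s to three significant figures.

γ = 1/√(1 − (8/17)²) = 17/15 ≈ 1.133
The interval measured on the platform is the dilated one; the clock on the train measures the proper time τ = Δt/γ = 4.227/1.133 s.

τ = 3.73 s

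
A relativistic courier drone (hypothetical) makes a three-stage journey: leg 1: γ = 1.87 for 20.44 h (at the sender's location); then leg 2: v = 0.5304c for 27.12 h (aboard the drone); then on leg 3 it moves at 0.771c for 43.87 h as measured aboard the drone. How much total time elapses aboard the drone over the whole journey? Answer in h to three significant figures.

Leg 1: γ = 1.87; τ_1 = 20.44/1.870 = 10.93 h.
Leg 2: 27.12 h is already measured aboard the drone.
Leg 3: 43.87 h is already measured aboard the drone.
Total: 10.93 + 27.12 + 43.87 h.

τ = 81.9 h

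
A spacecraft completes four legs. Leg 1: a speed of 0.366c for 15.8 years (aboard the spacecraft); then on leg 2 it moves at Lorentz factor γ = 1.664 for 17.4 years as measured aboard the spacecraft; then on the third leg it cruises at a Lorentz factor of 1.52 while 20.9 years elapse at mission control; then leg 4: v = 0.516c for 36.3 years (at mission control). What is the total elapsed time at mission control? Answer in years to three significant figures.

Δt = 103 years

Leg 1: γ = 1/√(1 − 0.366²) = 1/√0.8660 = 1.075; Δt_1 = 1.075 × 15.8 = 16.98 years.
Leg 2: γ = 1.664; Δt_2 = 1.664 × 17.4 = 28.95 years.
Leg 3: 20.9 years is already measured at mission control.
Leg 4: 36.3 years is already measured at mission control.
Total: 16.98 + 28.95 + 20.90 + 36.30 years.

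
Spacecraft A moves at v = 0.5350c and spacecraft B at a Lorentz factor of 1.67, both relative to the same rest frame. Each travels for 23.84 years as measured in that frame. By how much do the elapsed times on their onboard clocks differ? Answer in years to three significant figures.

A: γ = 1/√(1 − 0.5350²) = 1/√0.7138 = 1.184; τ_A = 23.84/1.184 = 20.14 years.
B: γ = 1.67; τ_B = 23.84/1.670 = 14.28 years.

|τ_A − τ_B| = 5.87 years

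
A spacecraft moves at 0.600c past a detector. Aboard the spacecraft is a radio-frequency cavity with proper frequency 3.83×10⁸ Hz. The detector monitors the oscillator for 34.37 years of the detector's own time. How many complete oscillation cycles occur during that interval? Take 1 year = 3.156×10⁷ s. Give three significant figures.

N = 3.32×10¹⁷

γ = 1/√(1 − 0.600²) = 5/4 = 1.250
During 34.37 years of lab time, the oscillator's proper time advances by τ = Δt/γ = 34.37/1.250 = 27.50 years = 8.678×10⁸ s.
N = f × τ = 3.83×10⁸ × 8.678×10⁸ = 3.324×10¹⁷.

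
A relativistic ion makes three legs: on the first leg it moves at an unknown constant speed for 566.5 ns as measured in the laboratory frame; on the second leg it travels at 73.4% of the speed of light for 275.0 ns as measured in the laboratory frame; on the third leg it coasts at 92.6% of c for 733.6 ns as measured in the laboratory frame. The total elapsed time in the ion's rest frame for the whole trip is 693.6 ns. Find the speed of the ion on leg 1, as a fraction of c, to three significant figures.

β = 0.914

Leg 1: speed unknown; τ_1 = 566.5/γ_1.
Leg 2: β = 0.734; γ = 1/√(1 − 0.734²) = 1/√0.4612 = 1.472; τ_2 = 275.0/1.472 = 186.8 ns.
Leg 3: β = 0.926; γ = 1/√(1 − 0.926²) = 1/√0.1425 = 2.649; τ_3 = 733.6/2.649 = 277.0 ns.
Total proper time: τ_1 + 186.8 + 277.0 = 693.6, so τ_1 = 693.6 − 463.7 = 229.9 ns.
γ_1 = 566.5/229.9 = 2.464; β = √(1 − 1/γ²) = √0.8353.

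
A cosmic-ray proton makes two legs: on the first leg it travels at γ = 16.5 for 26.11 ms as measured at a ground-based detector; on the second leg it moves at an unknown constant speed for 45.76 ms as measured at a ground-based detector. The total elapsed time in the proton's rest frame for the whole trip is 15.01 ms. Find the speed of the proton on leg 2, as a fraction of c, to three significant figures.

Leg 1: γ = 16.5; τ_1 = 26.11/16.50 = 1.582 ms.
Leg 2: speed unknown; τ_2 = 45.76/γ_2.
Total proper time: 1.582 + τ_2 = 15.01, so τ_2 = 15.01 − 1.582 = 13.43 ms.
γ_2 = 45.76/13.43 = 3.408; β = √(1 − 1/γ²) = √0.9139.

β = 0.956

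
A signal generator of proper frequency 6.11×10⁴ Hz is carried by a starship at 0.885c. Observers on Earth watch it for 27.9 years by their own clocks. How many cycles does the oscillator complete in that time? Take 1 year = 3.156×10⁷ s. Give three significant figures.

N = 2.50×10¹³

γ = 1/√(1 − 0.885²) = 1/√0.2168 = 2.148
During 27.9 years of lab time, the oscillator's proper time advances by τ = Δt/γ = 27.9/2.148 = 12.99 years = 4.100×10⁸ s.
N = f × τ = 6.11×10⁴ × 4.100×10⁸ = 2.505×10¹³.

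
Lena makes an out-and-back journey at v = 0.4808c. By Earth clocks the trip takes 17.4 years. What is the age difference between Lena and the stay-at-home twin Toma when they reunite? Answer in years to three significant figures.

Δt − τ = 2.14 years

γ = 1/√(1 − 0.4808²) = 1/√0.7688 = 1.140
Lena's elapsed proper time: τ = 17.4/1.140 = 15.26 years.
Age gap = Δt − τ = 17.4 − 15.26 years.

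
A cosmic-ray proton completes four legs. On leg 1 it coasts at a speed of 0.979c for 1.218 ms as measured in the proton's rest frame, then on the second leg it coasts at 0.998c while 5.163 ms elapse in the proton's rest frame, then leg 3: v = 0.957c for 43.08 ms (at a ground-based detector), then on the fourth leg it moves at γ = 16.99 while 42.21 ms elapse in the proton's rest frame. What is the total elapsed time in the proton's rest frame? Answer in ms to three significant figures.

τ = 61.1 ms

Leg 1: 1.218 ms is already measured in the proton's rest frame.
Leg 2: 5.163 ms is already measured in the proton's rest frame.
Leg 3: γ = 1/√(1 − 0.957²) = 1/√0.08415 = 3.447; τ_3 = 43.08/3.447 = 12.50 ms.
Leg 4: 42.21 ms is already measured in the proton's rest frame.
Total: 1.218 + 5.163 + 12.50 + 42.21 ms.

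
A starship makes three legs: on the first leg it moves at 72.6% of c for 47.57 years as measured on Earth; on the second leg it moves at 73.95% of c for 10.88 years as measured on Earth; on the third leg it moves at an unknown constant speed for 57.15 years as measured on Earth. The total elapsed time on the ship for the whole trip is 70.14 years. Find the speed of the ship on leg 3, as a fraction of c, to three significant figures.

β = 0.850

Leg 1: β = 0.726; γ = 1/√(1 − 0.726²) = 1/√0.4729 = 1.454; τ_1 = 47.57/1.454 = 32.71 years.
Leg 2: β = 0.7395; γ = 1/√(1 − 0.7395²) = 1/√0.4531 = 1.486; τ_2 = 10.88/1.486 = 7.324 years.
Leg 3: speed unknown; τ_3 = 57.15/γ_3.
Total proper time: 32.71 + 7.324 + τ_3 = 70.14, so τ_3 = 70.14 − 40.04 = 30.10 years.
γ_3 = 57.15/30.10 = 1.899; β = √(1 − 1/γ²) = √0.7226.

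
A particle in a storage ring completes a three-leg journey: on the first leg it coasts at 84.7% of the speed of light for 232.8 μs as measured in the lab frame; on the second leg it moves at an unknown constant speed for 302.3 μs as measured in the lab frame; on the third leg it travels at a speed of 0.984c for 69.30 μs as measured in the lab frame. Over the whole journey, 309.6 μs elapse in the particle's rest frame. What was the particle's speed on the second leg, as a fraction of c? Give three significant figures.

Leg 1: β = 0.847; γ = 1/√(1 − 0.847²) = 1/√0.2826 = 1.881; τ_1 = 232.8/1.881 = 123.8 μs.
Leg 2: speed unknown; τ_2 = 302.3/γ_2.
Leg 3: γ = 1/√(1 − 0.984²) = 1/√0.03174 = 5.613; τ_3 = 69.30/5.613 = 12.35 μs.
Total proper time: 123.8 + τ_2 + 12.35 = 309.6, so τ_2 = 309.6 − 136.1 = 173.5 μs.
γ_2 = 302.3/173.5 = 1.742; β = √(1 − 1/γ²) = √0.6706.

β = 0.819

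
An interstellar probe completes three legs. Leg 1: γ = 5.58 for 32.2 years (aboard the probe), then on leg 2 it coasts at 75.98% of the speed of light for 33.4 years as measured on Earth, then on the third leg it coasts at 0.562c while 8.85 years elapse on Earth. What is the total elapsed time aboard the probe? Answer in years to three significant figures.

Leg 1: 32.2 years is already measured aboard the probe.
Leg 2: β = 0.7598; γ = 1/√(1 − 0.7598²) = 1/√0.4227 = 1.538; τ_2 = 33.4/1.538 = 21.72 years.
Leg 3: γ = 1/√(1 − 0.562²) = 1/√0.6842 = 1.209; τ_3 = 8.85/1.209 = 7.320 years.
Total: 32.20 + 21.72 + 7.320 years.

τ = 61.2 years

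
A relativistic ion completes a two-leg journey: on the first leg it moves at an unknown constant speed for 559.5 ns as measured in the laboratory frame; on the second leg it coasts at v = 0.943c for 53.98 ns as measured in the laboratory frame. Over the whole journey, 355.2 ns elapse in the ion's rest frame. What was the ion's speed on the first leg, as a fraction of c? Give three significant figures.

Leg 1: speed unknown; τ_1 = 559.5/γ_1.
Leg 2: γ = 1/√(1 − 0.943²) = 1/√0.1108 = 3.005; τ_2 = 53.98/3.005 = 17.96 ns.
Total proper time: τ_1 + 17.96 = 355.2, so τ_1 = 355.2 − 17.96 = 337.2 ns.
γ_1 = 559.5/337.2 = 1.659; β = √(1 − 1/γ²) = √0.6367.

β = 0.798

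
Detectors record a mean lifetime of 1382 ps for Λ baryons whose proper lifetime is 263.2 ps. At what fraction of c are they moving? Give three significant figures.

γ = Δt/τ₀ = 1382/263.2 = 5.251
β = √(1 − 1/γ²) = √(1 − 0.03627) = √0.9637

β = 0.982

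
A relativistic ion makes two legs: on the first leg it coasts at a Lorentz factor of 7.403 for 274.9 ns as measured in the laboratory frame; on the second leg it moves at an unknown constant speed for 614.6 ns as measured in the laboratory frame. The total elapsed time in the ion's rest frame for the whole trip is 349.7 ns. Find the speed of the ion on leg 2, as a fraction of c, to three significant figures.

Leg 1: γ = 7.403; τ_1 = 274.9/7.403 = 37.13 ns.
Leg 2: speed unknown; τ_2 = 614.6/γ_2.
Total proper time: 37.13 + τ_2 = 349.7, so τ_2 = 349.7 − 37.13 = 312.6 ns.
γ_2 = 614.6/312.6 = 1.966; β = √(1 − 1/γ²) = √0.7414.

β = 0.861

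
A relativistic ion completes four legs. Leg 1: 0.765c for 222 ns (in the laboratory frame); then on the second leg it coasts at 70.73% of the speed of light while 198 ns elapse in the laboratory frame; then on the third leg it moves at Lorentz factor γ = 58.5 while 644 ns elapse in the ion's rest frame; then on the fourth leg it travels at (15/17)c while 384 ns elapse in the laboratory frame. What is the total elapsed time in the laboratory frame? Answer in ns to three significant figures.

Δt = 3.85×10⁴ ns

Leg 1: 222 ns is already measured in the laboratory frame.
Leg 2: 198 ns is already measured in the laboratory frame.
Leg 3: γ = 58.5; Δt_3 = 58.50 × 644 = 3.767×10⁴ ns.
Leg 4: 384 ns is already measured in the laboratory frame.
Total: 222.0 + 198.0 + 3.767×10⁴ + 384.0 ns.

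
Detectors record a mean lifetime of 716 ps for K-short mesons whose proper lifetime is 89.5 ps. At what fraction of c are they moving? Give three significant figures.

γ = Δt/τ₀ = 716/89.5 = 8.000
β = √(1 − 1/γ²) = √(1 − 0.01562) = √0.9844

β = 0.992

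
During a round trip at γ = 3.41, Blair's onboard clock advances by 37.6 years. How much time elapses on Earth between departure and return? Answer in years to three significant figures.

Δt = 128 years

γ = 3.41
Earth-frame duration is the dilated interval: Δt = γτ = 3.410 × 37.6 years.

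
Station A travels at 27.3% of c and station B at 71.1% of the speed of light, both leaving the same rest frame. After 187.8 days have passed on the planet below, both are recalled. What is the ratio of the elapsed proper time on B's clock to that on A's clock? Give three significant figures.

τ_B/τ_A = 0.731

A: β = 0.273; γ = 1/√(1 − 0.273²) = 1/√0.9255 = 1.039. B: β = 0.711; γ = 1/√(1 − 0.711²) = 1/√0.4945 = 1.422.
τ_A/τ_B = γ_B/γ_A = 1.422/1.039 = 1.368, so τ_B/τ_A = 0.7310.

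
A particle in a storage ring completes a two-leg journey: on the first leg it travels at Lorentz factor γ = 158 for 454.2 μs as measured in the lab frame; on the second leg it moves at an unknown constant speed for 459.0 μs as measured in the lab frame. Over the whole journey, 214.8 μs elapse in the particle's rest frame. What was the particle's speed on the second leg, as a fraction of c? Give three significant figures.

β = 0.887

Leg 1: γ = 158; τ_1 = 454.2/158.0 = 2.875 μs.
Leg 2: speed unknown; τ_2 = 459.0/γ_2.
Total proper time: 2.875 + τ_2 = 214.8, so τ_2 = 214.8 − 2.875 = 211.9 μs.
γ_2 = 459.0/211.9 = 2.166; β = √(1 − 1/γ²) = √0.7868.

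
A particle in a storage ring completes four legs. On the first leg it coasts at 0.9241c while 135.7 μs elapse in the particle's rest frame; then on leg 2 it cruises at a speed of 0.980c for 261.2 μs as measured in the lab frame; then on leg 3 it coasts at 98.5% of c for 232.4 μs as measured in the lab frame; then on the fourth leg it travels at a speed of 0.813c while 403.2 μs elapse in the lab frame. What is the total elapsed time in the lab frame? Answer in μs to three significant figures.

Leg 1: γ = 1/√(1 − 0.9241²) = 1/√0.1460 = 2.617; Δt_1 = 2.617 × 135.7 = 355.1 μs.
Leg 2: 261.2 μs is already measured in the lab frame.
Leg 3: 232.4 μs is already measured in the lab frame.
Leg 4: 403.2 μs is already measured in the lab frame.
Total: 355.1 + 261.2 + 232.4 + 403.2 μs.

Δt = 1250 μs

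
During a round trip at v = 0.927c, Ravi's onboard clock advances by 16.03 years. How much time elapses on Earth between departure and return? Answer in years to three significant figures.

Δt = 42.7 years

γ = 1/√(1 − 0.927²) = 1/√0.1407 = 2.666
Earth-frame duration is the dilated interval: Δt = γτ = 2.666 × 16.03 years.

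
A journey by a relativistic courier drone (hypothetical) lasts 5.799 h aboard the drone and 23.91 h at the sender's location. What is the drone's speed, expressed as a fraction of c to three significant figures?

The proper time is measured aboard the drone (both events occur at the drone's location); Δt is measured at the sender's location. γ = Δt/τ = 23.91/5.799 = 4.123.
β = √(1 − 1/γ²) = √(1 − 0.05882) = √0.9412

v = 0.970c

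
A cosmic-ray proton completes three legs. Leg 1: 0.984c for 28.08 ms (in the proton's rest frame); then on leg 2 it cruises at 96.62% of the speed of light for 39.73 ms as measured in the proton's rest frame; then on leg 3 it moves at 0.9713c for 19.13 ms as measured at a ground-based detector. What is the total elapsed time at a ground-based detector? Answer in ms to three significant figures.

Leg 1: γ = 1/√(1 − 0.984²) = 1/√0.03174 = 5.613; Δt_1 = 5.613 × 28.08 = 157.6 ms.
Leg 2: β = 0.9662; γ = 1/√(1 − 0.9662²) = 1/√0.06646 = 3.879; Δt_2 = 3.879 × 39.73 = 154.1 ms.
Leg 3: 19.13 ms is already measured at a ground-based detector.
Total: 157.6 + 154.1 + 19.13 ms.

Δt = 331 ms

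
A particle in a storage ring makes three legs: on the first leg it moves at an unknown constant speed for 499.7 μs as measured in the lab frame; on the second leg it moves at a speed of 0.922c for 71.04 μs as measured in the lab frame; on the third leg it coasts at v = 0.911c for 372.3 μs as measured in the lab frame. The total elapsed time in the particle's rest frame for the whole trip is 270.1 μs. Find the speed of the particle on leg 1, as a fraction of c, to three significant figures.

β = 0.984

Leg 1: speed unknown; τ_1 = 499.7/γ_1.
Leg 2: γ = 1/√(1 − 0.922²) = 1/√0.1499 = 2.583; τ_2 = 71.04/2.583 = 27.51 μs.
Leg 3: γ = 1/√(1 − 0.911²) = 1/√0.1701 = 2.425; τ_3 = 372.3/2.425 = 153.5 μs.
Total proper time: τ_1 + 27.51 + 153.5 = 270.1, so τ_1 = 270.1 − 181.0 = 89.06 μs.
γ_1 = 499.7/89.06 = 5.611; β = √(1 − 1/γ²) = √0.9682.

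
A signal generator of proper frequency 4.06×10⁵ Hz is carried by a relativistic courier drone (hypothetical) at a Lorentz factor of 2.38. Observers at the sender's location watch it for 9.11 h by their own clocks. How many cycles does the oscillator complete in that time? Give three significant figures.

N = 5.59×10⁹

γ = 2.38
During 9.11 h of lab time, the oscillator's proper time advances by τ = Δt/γ = 9.11/2.380 = 3.828 h = 1.378×10⁴ s.
N = f × τ = 4.06×10⁵ × 1.378×10⁴ = 5.595×10⁹.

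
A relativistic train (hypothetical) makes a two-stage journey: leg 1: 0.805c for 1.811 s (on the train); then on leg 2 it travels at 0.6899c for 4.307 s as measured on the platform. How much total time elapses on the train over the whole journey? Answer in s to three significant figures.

Leg 1: 1.811 s is already measured on the train.
Leg 2: γ = 1/√(1 − 0.6899²) = 1/√0.5240 = 1.381; τ_2 = 4.307/1.381 = 3.118 s.
Total: 1.811 + 3.118 s.

τ = 4.93 s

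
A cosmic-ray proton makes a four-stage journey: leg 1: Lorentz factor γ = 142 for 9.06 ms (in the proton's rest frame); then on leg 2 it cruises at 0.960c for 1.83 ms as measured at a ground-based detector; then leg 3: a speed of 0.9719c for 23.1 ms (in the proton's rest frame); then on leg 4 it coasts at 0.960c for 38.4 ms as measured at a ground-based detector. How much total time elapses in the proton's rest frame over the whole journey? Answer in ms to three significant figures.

τ = 43.4 ms

Leg 1: 9.06 ms is already measured in the proton's rest frame.
Leg 2: γ = 1/√(1 − 0.960²) = 25/7 ≈ 3.571; τ_2 = 1.83/3.571 = 0.5124 ms.
Leg 3: 23.1 ms is already measured in the proton's rest frame.
Leg 4: γ = 1/√(1 − 0.960²) = 25/7 ≈ 3.571; τ_4 = 38.4/3.571 = 10.75 ms.
Total: 9.060 + 0.5124 + 23.10 + 10.75 ms.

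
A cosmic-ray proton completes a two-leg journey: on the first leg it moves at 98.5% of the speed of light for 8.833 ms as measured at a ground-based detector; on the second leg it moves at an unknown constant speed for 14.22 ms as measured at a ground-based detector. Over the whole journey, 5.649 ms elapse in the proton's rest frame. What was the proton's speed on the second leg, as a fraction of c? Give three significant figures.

β = 0.957

Leg 1: β = 0.985; γ = 1/√(1 − 0.985²) = 1/√0.02977 = 5.795; τ_1 = 8.833/5.795 = 1.524 ms.
Leg 2: speed unknown; τ_2 = 14.22/γ_2.
Total proper time: 1.524 + τ_2 = 5.649, so τ_2 = 5.649 − 1.524 = 4.125 ms.
γ_2 = 14.22/4.125 = 3.447; β = √(1 − 1/γ²) = √0.9159.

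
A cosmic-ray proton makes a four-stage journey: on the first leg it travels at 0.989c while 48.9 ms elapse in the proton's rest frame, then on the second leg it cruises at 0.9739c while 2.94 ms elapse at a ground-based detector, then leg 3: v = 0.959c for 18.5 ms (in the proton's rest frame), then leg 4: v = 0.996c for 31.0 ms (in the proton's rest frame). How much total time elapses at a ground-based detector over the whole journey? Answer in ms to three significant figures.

Leg 1: γ = 1/√(1 − 0.989²) = 1/√0.02188 = 6.761; Δt_1 = 6.761 × 48.9 = 330.6 ms.
Leg 2: 2.94 ms is already measured at a ground-based detector.
Leg 3: γ = 1/√(1 − 0.959²) = 1/√0.08032 = 3.529; Δt_3 = 3.529 × 18.5 = 65.28 ms.
Leg 4: γ = 1/√(1 − 0.996²) = 1/√0.007984 = 11.19; Δt_4 = 11.19 × 31.0 = 346.9 ms.
Total: 330.6 + 2.940 + 65.28 + 346.9 ms.

Δt = 746 ms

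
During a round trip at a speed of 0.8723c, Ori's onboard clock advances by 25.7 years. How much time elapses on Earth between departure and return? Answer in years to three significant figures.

Δt = 52.6 years

γ = 1/√(1 − 0.8723²) = 1/√0.2391 = 2.045
Earth-frame duration is the dilated interval: Δt = γτ = 2.045 × 25.7 years.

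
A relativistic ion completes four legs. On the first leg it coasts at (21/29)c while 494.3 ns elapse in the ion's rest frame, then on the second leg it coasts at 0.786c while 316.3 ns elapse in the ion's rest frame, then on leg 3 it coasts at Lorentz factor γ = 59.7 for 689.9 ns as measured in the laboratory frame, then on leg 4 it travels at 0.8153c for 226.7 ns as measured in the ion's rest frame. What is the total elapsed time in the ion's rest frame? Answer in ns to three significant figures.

Leg 1: 494.3 ns is already measured in the ion's rest frame.
Leg 2: 316.3 ns is already measured in the ion's rest frame.
Leg 3: γ = 59.7; τ_3 = 689.9/59.70 = 11.56 ns.
Leg 4: 226.7 ns is already measured in the ion's rest frame.
Total: 494.3 + 316.3 + 11.56 + 226.7 ns.

τ = 1050 ns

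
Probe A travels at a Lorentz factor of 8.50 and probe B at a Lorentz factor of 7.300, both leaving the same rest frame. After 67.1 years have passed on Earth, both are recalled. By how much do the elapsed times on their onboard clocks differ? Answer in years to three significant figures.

A: γ = 8.50; τ_A = 67.1/8.500 = 7.894 years.
B: γ = 7.300; τ_B = 67.1/7.300 = 9.192 years.

|τ_A − τ_B| = 1.30 years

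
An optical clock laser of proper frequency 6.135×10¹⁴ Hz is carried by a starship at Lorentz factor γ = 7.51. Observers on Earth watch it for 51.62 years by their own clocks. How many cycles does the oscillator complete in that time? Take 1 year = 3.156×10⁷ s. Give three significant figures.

γ = 7.51
During 51.62 years of lab time, the oscillator's proper time advances by τ = Δt/γ = 51.62/7.510 = 6.874 years = 2.169×10⁸ s.
N = f × τ = 6.135×10¹⁴ × 2.169×10⁸ = 1.331×10²³.

N = 1.33×10²³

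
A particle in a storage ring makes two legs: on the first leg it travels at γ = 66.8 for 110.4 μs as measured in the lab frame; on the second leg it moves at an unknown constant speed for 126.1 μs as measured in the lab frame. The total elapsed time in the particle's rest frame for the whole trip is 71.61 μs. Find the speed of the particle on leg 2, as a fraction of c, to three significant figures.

Leg 1: γ = 66.8; τ_1 = 110.4/66.80 = 1.653 μs.
Leg 2: speed unknown; τ_2 = 126.1/γ_2.
Total proper time: 1.653 + τ_2 = 71.61, so τ_2 = 71.61 − 1.653 = 69.96 μs.
γ_2 = 126.1/69.96 = 1.803; β = √(1 − 1/γ²) = √0.6922.

β = 0.832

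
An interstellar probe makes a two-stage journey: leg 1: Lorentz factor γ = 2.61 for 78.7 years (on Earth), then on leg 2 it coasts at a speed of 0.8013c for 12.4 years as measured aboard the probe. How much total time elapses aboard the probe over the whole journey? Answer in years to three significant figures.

Leg 1: γ = 2.61; τ_1 = 78.7/2.610 = 30.15 years.
Leg 2: 12.4 years is already measured aboard the probe.
Total: 30.15 + 12.40 years.

τ = 42.6 years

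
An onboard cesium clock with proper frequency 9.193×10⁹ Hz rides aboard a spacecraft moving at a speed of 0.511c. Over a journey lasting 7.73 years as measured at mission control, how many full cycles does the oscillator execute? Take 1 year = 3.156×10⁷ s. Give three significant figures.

N = 1.93×10¹⁸

γ = 1/√(1 − 0.511²) = 1/√0.7389 = 1.163
The oscillator's own cycle count is N = f × τ where τ is the proper time aboard the spacecraft. τ = Δt/γ = 7.73/1.163 = 6.645 years = 2.097×10⁸ s.
N = 9.193×10⁹ × 2.097×10⁸ = 1.928×10¹⁸.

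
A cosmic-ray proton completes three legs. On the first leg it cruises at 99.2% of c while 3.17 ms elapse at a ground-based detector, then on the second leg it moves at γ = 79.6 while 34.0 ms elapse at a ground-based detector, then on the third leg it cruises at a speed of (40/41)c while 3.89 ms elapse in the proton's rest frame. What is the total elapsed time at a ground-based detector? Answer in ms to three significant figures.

Leg 1: 3.17 ms is already measured at a ground-based detector.
Leg 2: 34.0 ms is already measured at a ground-based detector.
Leg 3: γ = 1/√(1 − (40/41)²) = 41/9 ≈ 4.556; Δt_3 = 4.556 × 3.89 = 17.72 ms.
Total: 3.170 + 34.00 + 17.72 ms.

Δt = 54.9 ms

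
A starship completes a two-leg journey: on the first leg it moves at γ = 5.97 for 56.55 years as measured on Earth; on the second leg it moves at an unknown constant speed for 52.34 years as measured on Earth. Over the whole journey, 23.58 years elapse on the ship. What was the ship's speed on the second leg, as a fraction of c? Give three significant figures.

Leg 1: γ = 5.97; τ_1 = 56.55/5.970 = 9.472 years.
Leg 2: speed unknown; τ_2 = 52.34/γ_2.
Total proper time: 9.472 + τ_2 = 23.58, so τ_2 = 23.58 − 9.472 = 14.11 years.
γ_2 = 52.34/14.11 = 3.710; β = √(1 − 1/γ²) = √0.9273.

β = 0.963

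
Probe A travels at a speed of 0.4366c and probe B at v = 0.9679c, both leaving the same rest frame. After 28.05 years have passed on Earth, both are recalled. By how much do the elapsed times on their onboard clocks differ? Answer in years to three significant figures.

A: γ = 1/√(1 − 0.4366²) = 1/√0.8094 = 1.112; τ_A = 28.05/1.112 = 25.24 years.
B: γ = 1/√(1 − 0.9679²) = 1/√0.06317 = 3.979; τ_B = 28.05/3.979 = 7.050 years.

|τ_A − τ_B| = 18.2 years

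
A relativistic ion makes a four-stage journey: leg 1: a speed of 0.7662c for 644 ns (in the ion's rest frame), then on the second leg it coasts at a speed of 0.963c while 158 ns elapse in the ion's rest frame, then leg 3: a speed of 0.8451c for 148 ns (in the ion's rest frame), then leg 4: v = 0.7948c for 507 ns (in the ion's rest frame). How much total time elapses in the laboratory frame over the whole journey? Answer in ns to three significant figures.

Leg 1: γ = 1/√(1 − 0.7662²) = 1/√0.4129 = 1.556; Δt_1 = 1.556 × 644 = 1002 ns.
Leg 2: γ = 1/√(1 − 0.963²) = 1/√0.07263 = 3.711; Δt_2 = 3.711 × 158 = 586.3 ns.
Leg 3: γ = 1/√(1 − 0.8451²) = 1/√0.2858 = 1.871; Δt_3 = 1.871 × 148 = 276.8 ns.
Leg 4: γ = 1/√(1 − 0.7948²) = 1/√0.3683 = 1.648; Δt_4 = 1.648 × 507 = 835.4 ns.
Total: 1002 + 586.3 + 276.8 + 835.4 ns.

Δt = 2700 ns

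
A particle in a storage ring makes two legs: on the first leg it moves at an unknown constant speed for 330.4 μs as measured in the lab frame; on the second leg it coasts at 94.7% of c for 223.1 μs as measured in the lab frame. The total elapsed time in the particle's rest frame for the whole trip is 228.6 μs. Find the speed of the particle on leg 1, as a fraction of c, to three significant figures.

β = 0.880

Leg 1: speed unknown; τ_1 = 330.4/γ_1.
Leg 2: β = 0.947; γ = 1/√(1 − 0.947²) = 1/√0.1032 = 3.113; τ_2 = 223.1/3.113 = 71.67 μs.
Total proper time: τ_1 + 71.67 = 228.6, so τ_1 = 228.6 − 71.67 = 156.9 μs.
γ_1 = 330.4/156.9 = 2.105; β = √(1 − 1/γ²) = √0.7744.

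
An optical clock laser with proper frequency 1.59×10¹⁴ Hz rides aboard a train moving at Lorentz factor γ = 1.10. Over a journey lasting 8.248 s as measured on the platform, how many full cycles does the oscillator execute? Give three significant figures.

γ = 1.10
The oscillator's own cycle count is N = f × τ where τ is the proper time on the train. τ = Δt/γ = 8.248/1.100 = 7.498 s = 7.498×10⁰ s.
N = 1.59×10¹⁴ × 7.498×10⁰ = 1.192×10¹⁵.

N = 1.19×10¹⁵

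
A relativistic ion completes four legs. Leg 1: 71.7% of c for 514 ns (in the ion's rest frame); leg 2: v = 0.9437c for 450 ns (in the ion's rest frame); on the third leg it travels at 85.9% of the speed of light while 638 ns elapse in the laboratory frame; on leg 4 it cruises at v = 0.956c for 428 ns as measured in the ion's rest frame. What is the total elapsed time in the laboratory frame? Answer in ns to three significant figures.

Δt = 4190 ns

Leg 1: β = 0.717; γ = 1/√(1 − 0.717²) = 1/√0.4859 = 1.435; Δt_1 = 1.435 × 514 = 737.4 ns.
Leg 2: γ = 1/√(1 − 0.9437²) = 1/√0.1094 = 3.023; Δt_2 = 3.023 × 450 = 1360 ns.
Leg 3: 638 ns is already measured in the laboratory frame.
Leg 4: γ = 1/√(1 − 0.956²) = 1/√0.08606 = 3.409; Δt_4 = 3.409 × 428 = 1459 ns.
Total: 737.4 + 1360 + 638.0 + 1459 ns.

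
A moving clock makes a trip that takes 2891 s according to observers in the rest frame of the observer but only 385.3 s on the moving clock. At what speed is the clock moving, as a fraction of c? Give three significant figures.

v = 0.991c

The proper time is measured on the moving clock (both events occur at the clock's location); Δt is measured in the rest frame of the observer. γ = Δt/τ = 2891/385.3 = 7.503.
β = √(1 − 1/γ²) = √(1 − 0.01776) = √0.9822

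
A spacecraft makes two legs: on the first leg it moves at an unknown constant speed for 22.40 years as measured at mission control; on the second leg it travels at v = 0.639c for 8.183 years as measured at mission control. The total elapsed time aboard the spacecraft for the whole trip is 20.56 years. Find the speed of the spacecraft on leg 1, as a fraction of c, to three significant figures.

β = 0.771

Leg 1: speed unknown; τ_1 = 22.40/γ_1.
Leg 2: γ = 1/√(1 − 0.639²) = 1/√0.5917 = 1.300; τ_2 = 8.183/1.300 = 6.294 years.
Total proper time: τ_1 + 6.294 = 20.56, so τ_1 = 20.56 − 6.294 = 14.27 years.
γ_1 = 22.40/14.27 = 1.570; β = √(1 − 1/γ²) = √0.5944.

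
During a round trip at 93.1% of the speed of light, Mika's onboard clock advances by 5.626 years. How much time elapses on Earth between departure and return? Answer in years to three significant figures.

Δt = 15.4 years

β = 0.931; γ = 1/√(1 − 0.931²) = 1/√0.1332 = 2.740
Earth-frame duration is the dilated interval: Δt = γτ = 2.740 × 5.626 years.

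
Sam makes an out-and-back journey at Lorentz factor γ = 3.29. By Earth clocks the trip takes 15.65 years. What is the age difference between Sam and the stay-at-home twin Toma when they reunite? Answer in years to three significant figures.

γ = 3.29
Sam's elapsed proper time: τ = 15.65/3.290 = 4.757 years.
Age gap = Δt − τ = 15.65 − 4.757 years.

Δt − τ = 10.9 years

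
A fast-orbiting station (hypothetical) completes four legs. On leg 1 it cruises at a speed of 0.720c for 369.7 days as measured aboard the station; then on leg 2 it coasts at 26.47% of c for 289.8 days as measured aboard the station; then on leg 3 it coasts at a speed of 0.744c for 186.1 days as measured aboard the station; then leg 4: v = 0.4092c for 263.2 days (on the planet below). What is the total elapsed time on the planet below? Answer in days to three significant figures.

Leg 1: γ = 1/√(1 − 0.720²) = 1/√0.4816 = 1.441; Δt_1 = 1.441 × 369.7 = 532.7 days.
Leg 2: β = 0.2647; γ = 1/√(1 − 0.2647²) = 1/√0.9299 = 1.037; Δt_2 = 1.037 × 289.8 = 300.5 days.
Leg 3: γ = 1/√(1 − 0.744²) = 1/√0.4465 = 1.497; Δt_3 = 1.497 × 186.1 = 278.5 days.
Leg 4: 263.2 days is already measured on the planet below.
Total: 532.7 + 300.5 + 278.5 + 263.2 days.

Δt = 1370 days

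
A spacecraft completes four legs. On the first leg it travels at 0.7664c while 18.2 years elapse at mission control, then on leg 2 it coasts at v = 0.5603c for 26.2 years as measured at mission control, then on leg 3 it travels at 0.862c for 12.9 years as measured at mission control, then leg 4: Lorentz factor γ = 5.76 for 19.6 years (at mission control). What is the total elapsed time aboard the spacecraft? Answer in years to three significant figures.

τ = 43.3 years

Leg 1: γ = 1/√(1 − 0.7664²) = 1/√0.4126 = 1.557; τ_1 = 18.2/1.557 = 11.69 years.
Leg 2: γ = 1/√(1 − 0.5603²) = 1/√0.6861 = 1.207; τ_2 = 26.2/1.207 = 21.70 years.
Leg 3: γ = 1/√(1 − 0.862²) = 1/√0.2570 = 1.973; τ_3 = 12.9/1.973 = 6.539 years.
Leg 4: γ = 5.76; τ_4 = 19.6/5.760 = 3.403 years.
Total: 11.69 + 21.70 + 6.539 + 3.403 years.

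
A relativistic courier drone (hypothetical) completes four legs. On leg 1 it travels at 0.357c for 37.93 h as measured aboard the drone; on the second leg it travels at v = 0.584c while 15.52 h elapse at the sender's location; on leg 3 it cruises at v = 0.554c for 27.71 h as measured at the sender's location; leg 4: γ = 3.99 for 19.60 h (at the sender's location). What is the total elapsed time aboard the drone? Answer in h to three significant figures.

Leg 1: 37.93 h is already measured aboard the drone.
Leg 2: γ = 1/√(1 − 0.584²) = 1/√0.6589 = 1.232; τ_2 = 15.52/1.232 = 12.60 h.
Leg 3: γ = 1/√(1 − 0.554²) = 1/√0.6931 = 1.201; τ_3 = 27.71/1.201 = 23.07 h.
Leg 4: γ = 3.99; τ_4 = 19.60/3.990 = 4.912 h.
Total: 37.93 + 12.60 + 23.07 + 4.912 h.

τ = 78.5 h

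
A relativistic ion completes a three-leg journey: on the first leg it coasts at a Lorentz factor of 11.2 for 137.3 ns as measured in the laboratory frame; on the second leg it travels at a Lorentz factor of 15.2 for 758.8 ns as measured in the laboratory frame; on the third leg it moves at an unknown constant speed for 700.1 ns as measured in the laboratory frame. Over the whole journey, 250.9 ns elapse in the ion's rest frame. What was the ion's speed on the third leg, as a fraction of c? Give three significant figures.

β = 0.963

Leg 1: γ = 11.2; τ_1 = 137.3/11.20 = 12.26 ns.
Leg 2: γ = 15.2; τ_2 = 758.8/15.20 = 49.92 ns.
Leg 3: speed unknown; τ_3 = 700.1/γ_3.
Total proper time: 12.26 + 49.92 + τ_3 = 250.9, so τ_3 = 250.9 − 62.18 = 188.7 ns.
γ_3 = 700.1/188.7 = 3.710; β = √(1 − 1/γ²) = √0.9273.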